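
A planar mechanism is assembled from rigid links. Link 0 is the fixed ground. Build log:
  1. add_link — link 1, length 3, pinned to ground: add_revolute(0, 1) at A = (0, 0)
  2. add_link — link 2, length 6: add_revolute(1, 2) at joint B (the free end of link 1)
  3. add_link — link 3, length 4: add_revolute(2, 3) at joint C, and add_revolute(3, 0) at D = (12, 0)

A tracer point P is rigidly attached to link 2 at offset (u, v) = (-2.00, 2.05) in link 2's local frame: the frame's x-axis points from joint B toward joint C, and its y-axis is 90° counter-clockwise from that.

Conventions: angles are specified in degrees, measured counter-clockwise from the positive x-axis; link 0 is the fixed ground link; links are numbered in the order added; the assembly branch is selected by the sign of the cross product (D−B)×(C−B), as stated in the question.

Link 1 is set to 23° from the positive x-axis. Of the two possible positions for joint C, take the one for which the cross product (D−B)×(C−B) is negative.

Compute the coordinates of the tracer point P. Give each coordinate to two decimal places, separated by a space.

A=(0,0), D=(12.00,0)
B = A + 3.00·(cos23°, sin23°) = (2.7615, 1.1722)
|BD| = 9.3126
circle(B,6.00) ∩ circle(D,4.00): a=5.7301, h=1.7793
  candidates: C₊=(8.6700,2.2161) cross=16.570; C₋=(8.2221,-1.3142) cross=-16.570
  branch - wants cross < 0 → take C=(8.2221,-1.3142) (cross=-16.570)
ex = (C−B)/|BC| = (0.9101,-0.4144); ey = (0.4144,0.9101)
P = B + -2.00·ex + 2.05·ey = (1.7909,3.8667)

1.79 3.87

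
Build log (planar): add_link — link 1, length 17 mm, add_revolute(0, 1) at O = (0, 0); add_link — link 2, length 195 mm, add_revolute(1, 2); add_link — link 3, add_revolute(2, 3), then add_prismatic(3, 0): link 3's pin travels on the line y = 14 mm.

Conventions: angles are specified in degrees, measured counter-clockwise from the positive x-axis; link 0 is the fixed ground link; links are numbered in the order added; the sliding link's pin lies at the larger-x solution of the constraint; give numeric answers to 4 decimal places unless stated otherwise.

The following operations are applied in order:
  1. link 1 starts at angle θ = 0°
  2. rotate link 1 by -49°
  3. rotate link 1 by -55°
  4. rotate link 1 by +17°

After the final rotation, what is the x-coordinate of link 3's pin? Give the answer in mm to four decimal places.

geometry: r = 17 mm, L = 195 mm, e = 14 mm; θ starts at 0°
rotate link 1 by -49°: θ ← 0° -49° = -49°
rotate link 1 by -55°: θ ← -49° -55° = -104°
rotate link 1 by +17°: θ ← -104° +17° = -87°
crank pin P = (r cos θ, r sin θ) = (0.889711, -16.976702)
h = r sin θ − e = -16.976702 − 14 = -30.976702
x = r cos θ + √(L² − h²) = 0.889711 + 192.523879 = 193.413590

193.4136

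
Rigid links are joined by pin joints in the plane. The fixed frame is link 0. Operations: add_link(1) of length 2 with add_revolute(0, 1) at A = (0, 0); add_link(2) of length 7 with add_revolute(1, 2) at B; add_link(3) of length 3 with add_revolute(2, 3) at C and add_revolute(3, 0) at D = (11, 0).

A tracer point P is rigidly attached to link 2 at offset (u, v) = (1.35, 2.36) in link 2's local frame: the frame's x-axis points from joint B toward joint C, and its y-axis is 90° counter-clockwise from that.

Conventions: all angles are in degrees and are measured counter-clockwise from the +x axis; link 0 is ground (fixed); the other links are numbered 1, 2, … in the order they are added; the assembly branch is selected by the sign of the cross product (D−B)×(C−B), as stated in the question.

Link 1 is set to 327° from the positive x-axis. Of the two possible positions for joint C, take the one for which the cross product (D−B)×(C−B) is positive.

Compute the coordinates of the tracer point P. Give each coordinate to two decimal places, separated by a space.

A=(0,0), D=(11.00,0)
B = A + 2.00·(cos327°, sin327°) = (1.6773, -1.0893)
|BD| = 9.3861
circle(B,7.00) ∩ circle(D,3.00): a=6.8239, h=1.5604
  candidates: C₊=(8.2740,1.2526) cross=14.647; C₋=(8.6362,-1.8473) cross=-14.647
  branch + wants cross > 0 → take C=(8.2740,1.2526) (cross=14.647)
ex = (C−B)/|BC| = (0.9424,0.3345); ey = (-0.3345,0.9424)
P = B + 1.35·ex + 2.36·ey = (2.1600,1.5864)

2.16 1.59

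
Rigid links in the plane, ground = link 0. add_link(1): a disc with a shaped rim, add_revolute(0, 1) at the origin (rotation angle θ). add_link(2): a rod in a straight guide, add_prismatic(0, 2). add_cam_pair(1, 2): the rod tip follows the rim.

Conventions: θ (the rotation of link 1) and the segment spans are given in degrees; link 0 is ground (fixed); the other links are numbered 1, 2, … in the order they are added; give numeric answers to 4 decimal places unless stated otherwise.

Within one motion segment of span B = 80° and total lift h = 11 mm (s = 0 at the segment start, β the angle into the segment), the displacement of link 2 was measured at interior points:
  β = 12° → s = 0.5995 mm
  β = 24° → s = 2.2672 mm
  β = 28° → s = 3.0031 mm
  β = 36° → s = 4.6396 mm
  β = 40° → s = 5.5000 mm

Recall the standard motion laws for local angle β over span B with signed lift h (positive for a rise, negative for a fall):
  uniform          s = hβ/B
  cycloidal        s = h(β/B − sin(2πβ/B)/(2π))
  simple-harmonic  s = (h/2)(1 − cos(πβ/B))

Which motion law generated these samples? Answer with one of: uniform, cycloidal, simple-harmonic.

candidates at β/B = r: uniform s = h·r (linear in β); cycloidal s = h·(r − sin(2πr)/(2π)); simple-harmonic s = (h/2)(1 − cos(πr))
β=12°: printed 0.5995 | uniform 1.6500, cycloidal 0.2337, simple-harmonic 0.5995
β=24°: printed 2.2672 | uniform 3.3000, cycloidal 1.6350, simple-harmonic 2.2672
β=28°: printed 3.0031 | uniform 3.8500, cycloidal 2.4337, simple-harmonic 3.0031
β=36°: printed 4.6396 | uniform 4.9500, cycloidal 4.4090, simple-harmonic 4.6396
β=40°: printed 5.5000 | uniform 5.5000, cycloidal 5.5000, simple-harmonic 5.5000
only one law matches every sample → simple-harmonic

simple-harmonic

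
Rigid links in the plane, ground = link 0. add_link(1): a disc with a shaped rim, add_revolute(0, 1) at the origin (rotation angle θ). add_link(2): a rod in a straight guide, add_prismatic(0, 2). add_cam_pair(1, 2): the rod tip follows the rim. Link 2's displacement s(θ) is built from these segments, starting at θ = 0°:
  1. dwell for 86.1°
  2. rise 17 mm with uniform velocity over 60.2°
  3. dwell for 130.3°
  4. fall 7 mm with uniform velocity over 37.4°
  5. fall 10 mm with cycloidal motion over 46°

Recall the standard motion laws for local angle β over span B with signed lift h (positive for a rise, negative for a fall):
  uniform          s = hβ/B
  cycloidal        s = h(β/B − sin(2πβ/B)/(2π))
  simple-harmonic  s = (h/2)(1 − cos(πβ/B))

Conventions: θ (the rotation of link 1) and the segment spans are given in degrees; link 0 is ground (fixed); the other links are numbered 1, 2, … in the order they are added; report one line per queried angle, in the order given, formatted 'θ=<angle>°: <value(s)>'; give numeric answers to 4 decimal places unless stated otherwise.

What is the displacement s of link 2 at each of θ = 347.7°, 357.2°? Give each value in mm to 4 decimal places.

segment 1 (0° to 86.1°, dwell): s unchanged at 0.0000
segment 2 (86.1° to 146.3°, uniform, h = 17) is passed completely: s = 0.0000 + (17) = 17.0000
segment 3 (146.3° to 276.6°, dwell): s unchanged at 17.0000
segment 4 (276.6° to 314°, uniform, h = -7) is passed completely: s = 17.0000 + (-7) = 10.0000
θ = 347.7° falls in segment 5 (314° to 360°, cycloidal, h = -10): β = 347.7 − 314 = 33.7°, B = 46°; Δs = -10·(0.7326 − sin(2π·0.7326)/(2π)) = -8.9081; s = 10.0000 − 8.9081 = 1.0919
θ = 357.2° falls in segment 5 (314° to 360°, cycloidal, h = -10): β = 357.2 − 314 = 43.2°, B = 46°; Δs = -10·(0.9391 − sin(2π·0.9391)/(2π)) = -9.9853; s = 10.0000 − 9.9853 = 0.0147

θ=347.7°: 1.0919
θ=357.2°: 0.0147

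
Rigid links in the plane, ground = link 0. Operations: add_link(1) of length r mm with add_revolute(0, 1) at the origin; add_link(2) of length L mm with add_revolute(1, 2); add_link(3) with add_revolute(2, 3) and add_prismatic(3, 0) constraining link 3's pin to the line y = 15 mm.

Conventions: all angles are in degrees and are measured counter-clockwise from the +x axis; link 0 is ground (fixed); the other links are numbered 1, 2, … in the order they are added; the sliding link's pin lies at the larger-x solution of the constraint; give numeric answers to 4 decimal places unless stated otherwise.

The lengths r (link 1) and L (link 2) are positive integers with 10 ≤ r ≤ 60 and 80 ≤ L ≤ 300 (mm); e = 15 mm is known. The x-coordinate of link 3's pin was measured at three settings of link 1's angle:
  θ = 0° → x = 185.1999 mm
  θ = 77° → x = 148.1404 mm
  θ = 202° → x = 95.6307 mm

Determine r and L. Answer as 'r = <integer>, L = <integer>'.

constraint per measurement: (x − r cos θ)² + (r sin θ − e)² = L²
subtracting the θ₁ and θ₂ equations cancels the r² and L² terms:
r = (x₁² − x₂²) / (2[(x₁cos θ₁ + e sin θ₁) − (x₂cos θ₂ + e sin θ₂)]) = 45.0001 → r = 45
L² = (x₁ − r cos θ₁)² + (r sin θ₁ − e)² = 19881.0120 → L = 141.0000 → L = 141
check at θ₃=202°: x = 95.6307 (printed 95.6307) ✓

r = 45, L = 141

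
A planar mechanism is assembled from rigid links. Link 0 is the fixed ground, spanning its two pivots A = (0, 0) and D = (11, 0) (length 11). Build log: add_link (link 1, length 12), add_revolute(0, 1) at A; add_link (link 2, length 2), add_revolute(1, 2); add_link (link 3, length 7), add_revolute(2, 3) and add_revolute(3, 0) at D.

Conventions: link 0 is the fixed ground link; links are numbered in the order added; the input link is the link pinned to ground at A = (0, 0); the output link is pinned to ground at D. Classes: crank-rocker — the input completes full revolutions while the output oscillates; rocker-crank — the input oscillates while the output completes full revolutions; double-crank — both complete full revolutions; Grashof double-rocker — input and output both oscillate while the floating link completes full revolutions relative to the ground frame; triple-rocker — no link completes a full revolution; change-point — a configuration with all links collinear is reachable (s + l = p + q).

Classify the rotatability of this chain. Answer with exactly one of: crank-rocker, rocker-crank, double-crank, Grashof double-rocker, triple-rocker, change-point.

lengths: ground=11, input=12, coupler=2, output=7
sorted: s=2 (shortest), l=12 (longest), p+q=18
s + l = 14 vs p + q = 18
s + l < p + q (Grashof) with shortest = coupler link → Grashof double-rocker

Grashof double-rocker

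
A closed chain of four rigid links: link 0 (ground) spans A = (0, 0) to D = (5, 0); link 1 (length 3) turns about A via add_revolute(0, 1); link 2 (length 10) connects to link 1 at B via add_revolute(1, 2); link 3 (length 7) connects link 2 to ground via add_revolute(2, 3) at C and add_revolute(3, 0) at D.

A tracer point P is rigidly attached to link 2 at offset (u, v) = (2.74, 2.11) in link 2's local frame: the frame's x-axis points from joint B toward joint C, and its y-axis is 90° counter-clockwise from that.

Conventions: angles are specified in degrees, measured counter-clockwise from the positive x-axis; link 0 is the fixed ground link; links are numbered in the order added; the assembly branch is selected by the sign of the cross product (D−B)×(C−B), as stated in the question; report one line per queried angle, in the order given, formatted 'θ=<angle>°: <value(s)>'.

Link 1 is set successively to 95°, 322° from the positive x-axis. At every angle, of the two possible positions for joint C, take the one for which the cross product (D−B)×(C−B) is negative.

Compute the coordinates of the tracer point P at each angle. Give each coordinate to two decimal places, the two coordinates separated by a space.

A=(0,0), D=(5.00,0)
θ=95°: B = A + 3.00·(cos95°, sin95°) = (-0.2615, 2.9886)
θ=95°: |BD| = 6.0510
θ=95°: circle(B,10.00) ∩ circle(D,7.00): a=7.2397, h=6.8983
θ=95°:   candidates: C₊=(9.4407,5.4112) cross=41.742; C₋=(2.6265,-6.5853) cross=-41.742
θ=95°:   branch - wants cross < 0 → take C=(2.6265,-6.5853) (cross=-41.742)
θ=95°: ex = (C−B)/|BC| = (0.2888,-0.9574); ey = (0.9574,0.2888)
θ=95°: P = B + 2.74·ex + 2.11·ey = (2.5499,0.9747)
θ=322°: B = A + 3.00·(cos322°, sin322°) = (2.3640, -1.8470)
θ=322°: |BD| = 3.2186
θ=322°: circle(B,10.00) ∩ circle(D,7.00): a=9.5319, h=3.0237
θ=322°:   candidates: C₊=(8.4353,6.0991) cross=9.732; C₋=(11.9055,1.1465) cross=-9.732
θ=322°:   branch - wants cross < 0 → take C=(11.9055,1.1465) (cross=-9.732)
θ=322°: ex = (C−B)/|BC| = (0.9541,0.2993); ey = (-0.2993,0.9541)
θ=322°: P = B + 2.74·ex + 2.11·ey = (4.3468,0.9865)

θ=95°: 2.55 0.97
θ=322°: 4.35 0.99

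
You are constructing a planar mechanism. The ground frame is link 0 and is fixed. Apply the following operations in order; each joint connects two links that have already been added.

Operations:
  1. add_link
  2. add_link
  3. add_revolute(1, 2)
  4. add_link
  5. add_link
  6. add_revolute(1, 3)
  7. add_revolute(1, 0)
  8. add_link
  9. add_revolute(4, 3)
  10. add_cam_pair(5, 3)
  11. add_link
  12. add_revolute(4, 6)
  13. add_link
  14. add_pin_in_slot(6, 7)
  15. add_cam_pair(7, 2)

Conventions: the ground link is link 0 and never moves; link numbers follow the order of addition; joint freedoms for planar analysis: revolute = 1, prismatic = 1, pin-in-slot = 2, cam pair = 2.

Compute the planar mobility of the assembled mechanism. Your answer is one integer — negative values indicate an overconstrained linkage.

link 0 = ground. State L|J1|J2 = 1|0|0
+link1  2|0|0
+link2  3|0|0
R(1,2) f=1→J1  3|1|0
+link3  4|1|0
+link4  5|1|0
R(1,3) f=1→J1  5|2|0
R(1,0) f=1→J1  5|3|0
+link5  6|3|0
R(4,3) f=1→J1  6|4|0
C(5,3) f=2→J2  6|4|1
+link6  7|4|1
R(4,6) f=1→J1  7|5|1
+link7  8|5|1
PS(6,7) f=2→J2  8|5|2
C(7,2) f=2→J2  8|5|3
M = 3(8−1)−2·5−3 = 21−10−3 = 8

M = 8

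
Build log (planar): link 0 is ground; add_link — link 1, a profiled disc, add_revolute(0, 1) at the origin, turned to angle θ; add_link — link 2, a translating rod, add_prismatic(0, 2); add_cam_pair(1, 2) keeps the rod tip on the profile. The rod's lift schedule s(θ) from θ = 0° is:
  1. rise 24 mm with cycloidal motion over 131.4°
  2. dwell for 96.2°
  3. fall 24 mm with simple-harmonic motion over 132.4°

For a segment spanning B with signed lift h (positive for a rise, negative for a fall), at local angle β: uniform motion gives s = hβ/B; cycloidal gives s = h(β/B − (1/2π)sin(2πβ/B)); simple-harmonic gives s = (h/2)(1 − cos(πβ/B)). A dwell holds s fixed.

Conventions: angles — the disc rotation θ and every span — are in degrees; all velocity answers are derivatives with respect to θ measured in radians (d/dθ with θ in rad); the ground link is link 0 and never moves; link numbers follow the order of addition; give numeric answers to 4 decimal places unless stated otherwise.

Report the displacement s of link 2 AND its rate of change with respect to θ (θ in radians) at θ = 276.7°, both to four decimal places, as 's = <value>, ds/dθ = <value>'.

seg 1 [0°–131.4°] cycloidal, h=24: full span → s += 24 → s = 24.0000
seg 2 [131.4°–227.6°] dwell: s stays 24.0000
seg 3 [227.6°–360°] simple-harmonic, h=-24: θ=276.7° here. β=49.1, B=132.4. -24/2·(1 − cos(π·0.3708)) = -7.2635 → s = 16.7365
velocity in seg [227.6°–360°] (simple-harmonic), θ in radians: β = 49.1° = 0.8570 rad, B = 132.4° = 2.3108 rad; ds/dθ = (πh/(2B)) sin(πβ/B) = (π·(-24)/(2·2.3108)) sin(π·0.3708) = -14.989598 mm/rad

s = 16.7365, ds/dθ = -14.9896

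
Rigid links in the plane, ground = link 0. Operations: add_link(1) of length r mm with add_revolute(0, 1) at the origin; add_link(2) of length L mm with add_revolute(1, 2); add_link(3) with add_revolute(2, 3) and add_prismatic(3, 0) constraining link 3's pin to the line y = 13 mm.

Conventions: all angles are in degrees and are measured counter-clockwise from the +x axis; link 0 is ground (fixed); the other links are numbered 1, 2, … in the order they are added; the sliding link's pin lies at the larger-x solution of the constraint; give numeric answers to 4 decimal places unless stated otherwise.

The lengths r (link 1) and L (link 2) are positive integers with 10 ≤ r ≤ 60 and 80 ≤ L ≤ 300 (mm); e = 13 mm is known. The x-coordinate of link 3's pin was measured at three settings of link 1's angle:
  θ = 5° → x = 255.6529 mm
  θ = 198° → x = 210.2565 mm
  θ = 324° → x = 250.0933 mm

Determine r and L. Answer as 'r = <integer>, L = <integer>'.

constraint per measurement: (x − r cos θ)² + (r sin θ − e)² = L²
subtracting the θ₁ and θ₂ equations cancels the r² and L² terms:
r = (x₁² − x₂²) / (2[(x₁cos θ₁ + e sin θ₁) − (x₂cos θ₂ + e sin θ₂)]) = 23.0000 → r = 23
L² = (x₁ − r cos θ₁)² + (r sin θ₁ − e)² = 54289.0032 → L = 233.0000 → L = 233
check at θ₃=324°: x = 250.0933 (printed 250.0933) ✓

r = 23, L = 233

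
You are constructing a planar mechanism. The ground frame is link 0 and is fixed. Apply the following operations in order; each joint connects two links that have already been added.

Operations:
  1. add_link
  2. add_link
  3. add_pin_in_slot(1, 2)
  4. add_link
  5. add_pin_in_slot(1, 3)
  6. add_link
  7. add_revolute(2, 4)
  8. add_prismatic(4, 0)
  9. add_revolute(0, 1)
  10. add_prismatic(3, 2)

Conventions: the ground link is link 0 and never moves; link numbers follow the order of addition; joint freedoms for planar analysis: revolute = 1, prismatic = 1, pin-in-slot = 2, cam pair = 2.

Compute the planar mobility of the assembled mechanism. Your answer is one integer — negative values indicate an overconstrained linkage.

L=1 J1=0 J2=0
add link → L=2 J1=0 J2=0
add link → L=3 J1=0 J2=0
PS@1,2 dof=2 J2 → L=3 J1=0 J2=1
add link → L=4 J1=0 J2=1
PS@1,3 dof=2 J2 → L=4 J1=0 J2=2
add link → L=5 J1=0 J2=2
R@2,4 dof=1 J1 → L=5 J1=1 J2=2
P@4,0 dof=1 J1 → L=5 J1=2 J2=2
R@0,1 dof=1 J1 → L=5 J1=3 J2=2
P@3,2 dof=1 J1 → L=5 J1=4 J2=2
M=3(L−1)−2J1−J2=3·4−2·4−2=2

M = 2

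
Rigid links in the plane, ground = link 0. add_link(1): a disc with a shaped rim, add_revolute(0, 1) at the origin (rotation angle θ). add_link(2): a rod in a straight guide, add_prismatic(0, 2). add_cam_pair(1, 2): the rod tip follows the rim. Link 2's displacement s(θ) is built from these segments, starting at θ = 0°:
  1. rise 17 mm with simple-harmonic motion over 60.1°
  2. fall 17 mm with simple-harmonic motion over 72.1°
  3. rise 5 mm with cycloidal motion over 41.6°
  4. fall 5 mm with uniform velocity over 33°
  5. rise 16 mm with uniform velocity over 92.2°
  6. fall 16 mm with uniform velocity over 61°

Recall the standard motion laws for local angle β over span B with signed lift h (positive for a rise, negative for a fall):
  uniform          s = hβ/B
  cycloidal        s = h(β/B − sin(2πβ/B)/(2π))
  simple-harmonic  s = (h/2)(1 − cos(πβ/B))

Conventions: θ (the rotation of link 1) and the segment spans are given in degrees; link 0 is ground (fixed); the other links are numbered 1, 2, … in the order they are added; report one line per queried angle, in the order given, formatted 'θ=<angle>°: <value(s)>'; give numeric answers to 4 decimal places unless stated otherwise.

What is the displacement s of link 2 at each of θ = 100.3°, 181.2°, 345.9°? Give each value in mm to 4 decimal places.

segment 1 (0° to 60.1°, simple-harmonic, h = 17) is passed completely: s = 0.0000 + (17) = 17.0000
θ = 100.3° falls in segment 2 (60.1° to 132.2°, simple-harmonic, h = -17): β = 100.3 − 60.1 = 40.2°, B = 72.1°; Δs = -17/2·(1 − cos(π·0.5576)) = -10.0287; s = 17.0000 − 10.0287 = 6.9713
segment 2 (60.1° to 132.2°, simple-harmonic, h = -17) is passed completely: s = 17.0000 + (-17) = 0.0000
segment 3 (132.2° to 173.8°, cycloidal, h = 5) is passed completely: s = 0.0000 + (5) = 5.0000
θ = 181.2° falls in segment 4 (173.8° to 206.8°, uniform, h = -5): β = 181.2 − 173.8 = 7.4°, B = 33°; Δs = -5·7.4/33 = -1.1212; s = 5.0000 − 1.1212 = 3.8788
segment 4 (173.8° to 206.8°, uniform, h = -5) is passed completely: s = 5.0000 + (-5) = 0.0000
segment 5 (206.8° to 299°, uniform, h = 16) is passed completely: s = 0.0000 + (16) = 16.0000
θ = 345.9° falls in segment 6 (299° to 360°, uniform, h = -16): β = 345.9 − 299 = 46.9°, B = 61°; Δs = -16·46.9/61 = -12.3016; s = 16.0000 − 12.3016 = 3.6984

θ=100.3°: 6.9713
θ=181.2°: 3.8788
θ=345.9°: 3.6984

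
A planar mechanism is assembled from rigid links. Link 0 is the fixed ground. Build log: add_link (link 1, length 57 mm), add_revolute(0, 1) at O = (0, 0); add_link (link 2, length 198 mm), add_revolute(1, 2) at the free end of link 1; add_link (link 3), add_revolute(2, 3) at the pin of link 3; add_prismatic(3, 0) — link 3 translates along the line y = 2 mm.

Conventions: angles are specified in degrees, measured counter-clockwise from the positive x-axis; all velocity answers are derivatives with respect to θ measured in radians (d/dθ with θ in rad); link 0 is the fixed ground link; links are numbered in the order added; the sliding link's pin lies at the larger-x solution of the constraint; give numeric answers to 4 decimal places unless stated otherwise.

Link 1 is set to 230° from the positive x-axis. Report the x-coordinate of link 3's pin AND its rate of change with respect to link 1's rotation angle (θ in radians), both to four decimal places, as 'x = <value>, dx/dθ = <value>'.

geometry: r = 57 mm, L = 198 mm, e = 2 mm
crank pin P = (r cos θ, r sin θ) = (-36.638894, -43.664533)
h = r sin θ − e = -43.664533 − 2 = -45.664533
x = r cos θ + √(L² − h²) = -36.638894 + 192.662270 = 156.023377
dx/dθ = −r sin θ − h·r cos θ/√(L² − h²) (θ in radians; h = -45.664533) = 34.980436

x = 156.0234, dx/dθ = 34.9804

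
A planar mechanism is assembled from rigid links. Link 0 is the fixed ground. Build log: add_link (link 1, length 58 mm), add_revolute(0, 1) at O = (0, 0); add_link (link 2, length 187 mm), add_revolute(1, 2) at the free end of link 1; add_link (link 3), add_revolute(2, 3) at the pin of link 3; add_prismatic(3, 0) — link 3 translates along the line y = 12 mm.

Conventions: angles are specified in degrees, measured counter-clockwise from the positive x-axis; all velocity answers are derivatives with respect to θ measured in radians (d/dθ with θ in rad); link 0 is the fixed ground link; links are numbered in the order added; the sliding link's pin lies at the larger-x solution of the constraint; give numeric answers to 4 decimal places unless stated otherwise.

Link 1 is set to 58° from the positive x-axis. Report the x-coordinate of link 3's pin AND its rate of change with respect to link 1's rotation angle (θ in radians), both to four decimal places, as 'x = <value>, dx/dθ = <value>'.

geometry: r = 58 mm, L = 187 mm, e = 12 mm
crank pin P = (r cos θ, r sin θ) = (30.735317, 49.186790)
h = r sin θ − e = 49.186790 − 12 = 37.186790
x = r cos θ + √(L² − h²) = 30.735317 + 183.265225 = 214.000542
dx/dθ = −r sin θ − h·r cos θ/√(L² − h²) (θ in radians; h = 37.186790) = -55.423367

x = 214.0005, dx/dθ = -55.4234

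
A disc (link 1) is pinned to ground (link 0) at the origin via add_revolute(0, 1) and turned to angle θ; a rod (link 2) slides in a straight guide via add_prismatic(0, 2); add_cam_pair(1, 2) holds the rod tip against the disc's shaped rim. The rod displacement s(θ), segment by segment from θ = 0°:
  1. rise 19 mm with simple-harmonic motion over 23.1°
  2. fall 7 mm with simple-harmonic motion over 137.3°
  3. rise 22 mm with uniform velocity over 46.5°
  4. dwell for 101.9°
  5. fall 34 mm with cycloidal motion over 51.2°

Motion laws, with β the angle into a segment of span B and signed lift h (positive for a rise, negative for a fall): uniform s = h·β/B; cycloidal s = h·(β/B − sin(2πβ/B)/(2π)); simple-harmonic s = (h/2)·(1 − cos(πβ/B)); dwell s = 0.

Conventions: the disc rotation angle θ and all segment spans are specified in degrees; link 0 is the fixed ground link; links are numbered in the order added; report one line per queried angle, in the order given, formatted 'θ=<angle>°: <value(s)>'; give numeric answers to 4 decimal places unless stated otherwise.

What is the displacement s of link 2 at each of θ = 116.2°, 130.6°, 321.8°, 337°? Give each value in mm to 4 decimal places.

segment 1 (0° to 23.1°, simple-harmonic, h = 19) is passed completely: s = 0.0000 + (19) = 19.0000
θ = 116.2° falls in segment 2 (23.1° to 160.4°, simple-harmonic, h = -7): β = 116.2 − 23.1 = 93.1°, B = 137.3°; Δs = -7/2·(1 − cos(π·0.6781)) = -5.3575; s = 19.0000 − 5.3575 = 13.6425
θ = 130.6° falls in segment 2 (23.1° to 160.4°, simple-harmonic, h = -7): β = 130.6 − 23.1 = 107.5°, B = 137.3°; Δs = -7/2·(1 − cos(π·0.7830)) = -6.2174; s = 19.0000 − 6.2174 = 12.7826
segment 2 (23.1° to 160.4°, simple-harmonic, h = -7) is passed completely: s = 19.0000 + (-7) = 12.0000
segment 3 (160.4° to 206.9°, uniform, h = 22) is passed completely: s = 12.0000 + (22) = 34.0000
segment 4 (206.9° to 308.8°, dwell): s unchanged at 34.0000
θ = 321.8° falls in segment 5 (308.8° to 360°, cycloidal, h = -34): β = 321.8 − 308.8 = 13°, B = 51.2°; Δs = -34·(0.2539 − sin(2π·0.2539)/(2π)) = -3.2232; s = 34.0000 − 3.2232 = 30.7768
θ = 337° falls in segment 5 (308.8° to 360°, cycloidal, h = -34): β = 337 − 308.8 = 28.2°, B = 51.2°; Δs = -34·(0.5508 − sin(2π·0.5508)/(2π)) = -20.4240; s = 34.0000 − 20.4240 = 13.5760

θ=116.2°: 13.6425
θ=130.6°: 12.7826
θ=321.8°: 30.7768
θ=337°: 13.5760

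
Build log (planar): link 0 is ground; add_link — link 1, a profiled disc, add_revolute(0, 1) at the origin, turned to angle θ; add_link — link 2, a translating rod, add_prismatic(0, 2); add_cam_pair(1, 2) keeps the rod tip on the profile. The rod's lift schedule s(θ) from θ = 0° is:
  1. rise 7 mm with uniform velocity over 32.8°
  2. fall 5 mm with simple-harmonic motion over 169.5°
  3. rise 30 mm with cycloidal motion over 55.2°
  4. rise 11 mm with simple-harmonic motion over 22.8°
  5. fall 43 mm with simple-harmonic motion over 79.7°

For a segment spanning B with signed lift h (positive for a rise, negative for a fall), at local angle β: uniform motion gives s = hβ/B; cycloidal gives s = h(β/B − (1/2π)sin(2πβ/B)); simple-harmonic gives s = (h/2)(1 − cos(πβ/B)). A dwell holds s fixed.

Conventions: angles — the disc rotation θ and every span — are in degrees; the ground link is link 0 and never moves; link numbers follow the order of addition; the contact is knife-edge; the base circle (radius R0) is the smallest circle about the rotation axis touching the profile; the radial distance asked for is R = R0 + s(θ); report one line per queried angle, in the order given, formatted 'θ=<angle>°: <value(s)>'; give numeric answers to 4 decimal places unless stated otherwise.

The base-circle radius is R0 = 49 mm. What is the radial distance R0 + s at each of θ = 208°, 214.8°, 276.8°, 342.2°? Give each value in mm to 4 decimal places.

seg 1 [0°–32.8°] uniform, h=7: full span → s += 7 → s = 7.0000
seg 2 [32.8°–202.3°] simple-harmonic, h=-5: full span → s += -5 → s = 2.0000
seg 3 [202.3°–257.5°] cycloidal, h=30: θ=208° here. β=5.7, B=55.2. 30·(0.1033 − sin(2π·0.1033)/(2π)) = 0.2128 → s = 2.2128
seg 3 [202.3°–257.5°] cycloidal, h=30: θ=214.8° here. β=12.5, B=55.2. 30·(0.2264 − sin(2π·0.2264)/(2π)) = 2.0710 → s = 4.0710
seg 3 [202.3°–257.5°] cycloidal, h=30: full span → s += 30 → s = 32.0000
seg 4 [257.5°–280.3°] simple-harmonic, h=11: θ=276.8° here. β=19.3, B=22.8. 11/2·(1 − cos(π·0.8465)) = 10.3727 → s = 42.3727
seg 4 [257.5°–280.3°] simple-harmonic, h=11: full span → s += 11 → s = 43.0000
seg 5 [280.3°–360°] simple-harmonic, h=-43: θ=342.2° here. β=61.9, B=79.7. -43/2·(1 − cos(π·0.7767)) = -37.9214 → s = 5.0786
θ=208°: R = R0 + s = 49 + 2.2128 = 51.2128
θ=214.8°: R = R0 + s = 49 + 4.0710 = 53.0710
θ=276.8°: R = R0 + s = 49 + 42.3727 = 91.3727
θ=342.2°: R = R0 + s = 49 + 5.0786 = 54.0786

θ=208°: 51.2128
θ=214.8°: 53.0710
θ=276.8°: 91.3727
θ=342.2°: 54.0786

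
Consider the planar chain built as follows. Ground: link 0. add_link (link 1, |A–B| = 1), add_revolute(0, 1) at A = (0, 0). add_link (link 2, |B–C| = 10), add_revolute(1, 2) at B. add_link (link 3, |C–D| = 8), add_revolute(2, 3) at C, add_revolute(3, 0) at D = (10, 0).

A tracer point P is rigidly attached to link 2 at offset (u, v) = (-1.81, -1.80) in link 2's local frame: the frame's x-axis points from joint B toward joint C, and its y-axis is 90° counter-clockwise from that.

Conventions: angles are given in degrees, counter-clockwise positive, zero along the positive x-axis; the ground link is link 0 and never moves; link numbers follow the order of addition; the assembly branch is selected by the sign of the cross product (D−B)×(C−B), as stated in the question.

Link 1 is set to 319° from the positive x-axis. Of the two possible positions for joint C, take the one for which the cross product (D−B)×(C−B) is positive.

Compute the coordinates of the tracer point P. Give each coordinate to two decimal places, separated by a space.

A=(0,0), D=(10.00,0)
B = A + 1.00·(cos319°, sin319°) = (0.7547, -0.6561)
|BD| = 9.2685
circle(B,10.00) ∩ circle(D,8.00): a=6.5763, h=7.5334
  candidates: C₊=(6.7813,7.3239) cross=69.824; C₋=(7.8478,-7.7051) cross=-69.824
  branch + wants cross > 0 → take C=(6.7813,7.3239) (cross=69.824)
ex = (C−B)/|BC| = (0.6027,0.7980); ey = (-0.7980,0.6027)
P = B + -1.81·ex + -1.80·ey = (1.1003,-3.1852)

1.10 -3.19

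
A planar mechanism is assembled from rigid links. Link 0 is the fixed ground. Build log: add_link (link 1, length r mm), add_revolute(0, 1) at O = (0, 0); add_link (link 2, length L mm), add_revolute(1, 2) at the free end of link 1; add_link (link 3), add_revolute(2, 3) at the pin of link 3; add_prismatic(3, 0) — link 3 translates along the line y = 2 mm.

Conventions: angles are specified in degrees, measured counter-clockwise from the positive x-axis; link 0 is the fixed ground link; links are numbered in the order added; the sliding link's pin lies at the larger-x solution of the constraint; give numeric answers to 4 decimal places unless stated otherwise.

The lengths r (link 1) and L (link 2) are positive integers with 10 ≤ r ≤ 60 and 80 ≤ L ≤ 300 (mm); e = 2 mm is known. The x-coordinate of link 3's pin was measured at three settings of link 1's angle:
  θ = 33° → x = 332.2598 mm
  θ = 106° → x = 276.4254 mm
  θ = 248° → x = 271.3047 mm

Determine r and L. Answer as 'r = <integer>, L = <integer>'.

constraint per measurement: (x − r cos θ)² + (r sin θ − e)² = L²
subtracting the θ₁ and θ₂ equations cancels the r² and L² terms:
r = (x₁² − x₂²) / (2[(x₁cos θ₁ + e sin θ₁) − (x₂cos θ₂ + e sin θ₂)]) = 48.0000 → r = 48
L² = (x₁ − r cos θ₁)² + (r sin θ₁ − e)² = 85848.9785 → L = 293.0000 → L = 293
check at θ₃=248°: x = 271.3047 (printed 271.3047) ✓

r = 48, L = 293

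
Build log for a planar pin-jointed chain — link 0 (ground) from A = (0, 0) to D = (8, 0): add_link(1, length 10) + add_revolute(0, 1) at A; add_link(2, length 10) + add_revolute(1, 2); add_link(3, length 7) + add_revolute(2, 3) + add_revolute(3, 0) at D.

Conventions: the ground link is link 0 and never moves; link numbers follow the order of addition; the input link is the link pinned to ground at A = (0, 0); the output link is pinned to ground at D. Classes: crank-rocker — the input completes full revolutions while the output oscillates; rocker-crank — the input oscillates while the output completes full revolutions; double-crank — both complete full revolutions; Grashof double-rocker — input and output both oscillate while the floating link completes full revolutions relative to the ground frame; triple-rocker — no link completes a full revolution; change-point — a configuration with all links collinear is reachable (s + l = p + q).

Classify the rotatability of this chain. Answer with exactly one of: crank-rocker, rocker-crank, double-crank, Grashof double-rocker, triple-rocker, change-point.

lengths: ground=8, input=10, coupler=10, output=7
sorted: s=7 (shortest), l=10 (longest), p+q=18
s + l = 17 vs p + q = 18
s + l < p + q (Grashof) with shortest = output link → rocker-crank

rocker-crank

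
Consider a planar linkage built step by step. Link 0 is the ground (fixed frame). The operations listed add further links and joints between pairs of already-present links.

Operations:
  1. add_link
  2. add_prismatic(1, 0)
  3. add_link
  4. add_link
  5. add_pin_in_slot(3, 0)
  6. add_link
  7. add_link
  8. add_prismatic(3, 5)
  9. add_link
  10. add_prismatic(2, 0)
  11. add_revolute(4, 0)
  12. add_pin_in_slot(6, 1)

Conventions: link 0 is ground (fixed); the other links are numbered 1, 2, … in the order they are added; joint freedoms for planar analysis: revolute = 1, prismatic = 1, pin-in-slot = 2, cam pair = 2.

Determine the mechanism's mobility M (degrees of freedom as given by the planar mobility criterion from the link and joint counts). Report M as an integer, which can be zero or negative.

(L,J1,J2)=(1,0,0); link0 fixed
link1: (2,0,0)
P 1-0 [J1]: (2,1,0)
link2: (3,1,0)
link3: (4,1,0)
PS 3-0 [J2]: (4,1,1)
link4: (5,1,1)
link5: (6,1,1)
P 3-5 [J1]: (6,2,1)
link6: (7,2,1)
P 2-0 [J1]: (7,3,1)
R 4-0 [J1]: (7,4,1)
PS 6-1 [J2]: (7,4,2)
Grübler: 3·6 − 2·4 − 2 = 8

M = 8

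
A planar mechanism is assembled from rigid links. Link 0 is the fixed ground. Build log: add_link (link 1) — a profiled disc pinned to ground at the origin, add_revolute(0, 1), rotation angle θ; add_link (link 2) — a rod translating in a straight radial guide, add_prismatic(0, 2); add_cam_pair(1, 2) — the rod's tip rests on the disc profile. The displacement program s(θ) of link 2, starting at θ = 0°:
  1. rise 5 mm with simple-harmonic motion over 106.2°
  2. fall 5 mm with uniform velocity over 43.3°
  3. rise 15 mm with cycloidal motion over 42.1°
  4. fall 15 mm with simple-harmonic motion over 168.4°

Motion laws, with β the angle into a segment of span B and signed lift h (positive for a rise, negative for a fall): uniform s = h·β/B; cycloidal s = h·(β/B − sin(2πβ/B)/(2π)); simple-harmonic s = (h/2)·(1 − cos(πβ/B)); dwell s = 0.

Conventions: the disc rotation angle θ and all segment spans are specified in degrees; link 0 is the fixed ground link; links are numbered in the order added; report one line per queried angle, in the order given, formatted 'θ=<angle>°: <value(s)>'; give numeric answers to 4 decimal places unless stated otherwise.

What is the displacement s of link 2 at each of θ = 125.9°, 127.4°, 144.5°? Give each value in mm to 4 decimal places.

seg 1 [0°–106.2°] simple-harmonic, h=5: full span → s += 5 → s = 5.0000
seg 2 [106.2°–149.5°] uniform, h=-5: θ=125.9° here. β=19.7, B=43.3. -5·19.7/43.3 = -2.2748 → s = 2.7252
seg 2 [106.2°–149.5°] uniform, h=-5: θ=127.4° here. β=21.2, B=43.3. -5·21.2/43.3 = -2.4480 → s = 2.5520
seg 2 [106.2°–149.5°] uniform, h=-5: θ=144.5° here. β=38.3, B=43.3. -5·38.3/43.3 = -4.4226 → s = 0.5774

θ=125.9°: 2.7252
θ=127.4°: 2.5520
θ=144.5°: 0.5774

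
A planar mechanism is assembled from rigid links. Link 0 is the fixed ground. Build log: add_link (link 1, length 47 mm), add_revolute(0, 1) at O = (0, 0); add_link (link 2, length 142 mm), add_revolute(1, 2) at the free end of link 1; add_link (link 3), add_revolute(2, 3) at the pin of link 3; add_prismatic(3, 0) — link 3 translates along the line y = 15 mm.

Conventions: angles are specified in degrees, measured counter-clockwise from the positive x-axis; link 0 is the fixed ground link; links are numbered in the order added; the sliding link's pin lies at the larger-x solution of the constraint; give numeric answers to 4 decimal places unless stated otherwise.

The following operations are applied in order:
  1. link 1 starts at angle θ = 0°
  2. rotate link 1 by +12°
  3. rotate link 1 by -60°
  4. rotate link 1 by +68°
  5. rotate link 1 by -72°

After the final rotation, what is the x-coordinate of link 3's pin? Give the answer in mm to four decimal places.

geometry: r = 47 mm, L = 142 mm, e = 15 mm; θ starts at 0°
rotate link 1 by +12°: θ ← 0° +12° = 12°
rotate link 1 by -60°: θ ← 12° -60° = -48°
rotate link 1 by +68°: θ ← -48° +68° = 20°
rotate link 1 by -72°: θ ← 20° -72° = -52°
crank pin P = (r cos θ, r sin θ) = (28.936089, -37.036505)
h = r sin θ − e = -37.036505 − 15 = -52.036505
x = r cos θ + √(L² − h²) = 28.936089 + 132.121921 = 161.058011

161.0580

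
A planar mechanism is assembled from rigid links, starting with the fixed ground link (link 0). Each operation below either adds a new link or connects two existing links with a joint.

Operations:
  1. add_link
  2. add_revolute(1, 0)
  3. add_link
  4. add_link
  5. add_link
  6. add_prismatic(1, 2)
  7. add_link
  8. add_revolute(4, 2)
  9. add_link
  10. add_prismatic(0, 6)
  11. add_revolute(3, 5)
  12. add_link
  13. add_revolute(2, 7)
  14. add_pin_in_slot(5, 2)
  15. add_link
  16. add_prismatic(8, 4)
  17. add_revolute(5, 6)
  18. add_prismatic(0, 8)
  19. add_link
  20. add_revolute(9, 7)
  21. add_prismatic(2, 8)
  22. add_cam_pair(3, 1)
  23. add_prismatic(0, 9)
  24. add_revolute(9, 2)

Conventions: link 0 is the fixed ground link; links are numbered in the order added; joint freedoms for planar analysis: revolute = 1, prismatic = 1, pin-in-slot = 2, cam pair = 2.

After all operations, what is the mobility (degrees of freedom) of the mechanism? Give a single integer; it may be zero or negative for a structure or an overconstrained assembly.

ground; <1,0,0>
#1 <2,0,0>
R:1↔0 J1 <2,1,0>
#2 <3,1,0>
#3 <4,1,0>
#4 <5,1,0>
P:1↔2 J1 <5,2,0>
#5 <6,2,0>
R:4↔2 J1 <6,3,0>
#6 <7,3,0>
P:0↔6 J1 <7,4,0>
R:3↔5 J1 <7,5,0>
#7 <8,5,0>
R:2↔7 J1 <8,6,0>
PS:5↔2 J2 <8,6,1>
#8 <9,6,1>
P:8↔4 J1 <9,7,1>
R:5↔6 J1 <9,8,1>
P:0↔8 J1 <9,9,1>
#9 <10,9,1>
R:9↔7 J1 <10,10,1>
P:2↔8 J1 <10,11,1>
C:3↔1 J2 <10,11,2>
P:0↔9 J1 <10,12,2>
R:9↔2 J1 <10,13,2>
3×9 − 2×13 − 1×2 = -1

M = -1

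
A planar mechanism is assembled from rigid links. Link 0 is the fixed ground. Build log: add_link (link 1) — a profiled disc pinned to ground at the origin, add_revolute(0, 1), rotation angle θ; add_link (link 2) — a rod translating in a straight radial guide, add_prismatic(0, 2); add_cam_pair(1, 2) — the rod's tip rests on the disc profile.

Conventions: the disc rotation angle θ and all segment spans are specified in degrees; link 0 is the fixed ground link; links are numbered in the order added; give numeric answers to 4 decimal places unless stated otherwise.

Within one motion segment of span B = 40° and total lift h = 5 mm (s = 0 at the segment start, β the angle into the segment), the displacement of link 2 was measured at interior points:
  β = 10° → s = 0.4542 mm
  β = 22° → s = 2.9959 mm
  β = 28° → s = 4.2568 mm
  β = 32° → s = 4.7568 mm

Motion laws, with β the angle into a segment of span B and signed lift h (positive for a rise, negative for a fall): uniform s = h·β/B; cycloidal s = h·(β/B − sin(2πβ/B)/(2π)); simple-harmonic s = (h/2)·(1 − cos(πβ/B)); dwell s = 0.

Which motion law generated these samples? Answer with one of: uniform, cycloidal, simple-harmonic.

candidates at β/B = r: uniform s = h·r (linear in β); cycloidal s = h·(r − sin(2πr)/(2π)); simple-harmonic s = (h/2)(1 − cos(πr))
β=10°: printed 0.4542 | uniform 1.2500, cycloidal 0.4542, simple-harmonic 0.7322
β=22°: printed 2.9959 | uniform 2.7500, cycloidal 2.9959, simple-harmonic 2.8911
β=28°: printed 4.2568 | uniform 3.5000, cycloidal 4.2568, simple-harmonic 3.9695
β=32°: printed 4.7568 | uniform 4.0000, cycloidal 4.7568, simple-harmonic 4.5225
only one law matches every sample → cycloidal

cycloidal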